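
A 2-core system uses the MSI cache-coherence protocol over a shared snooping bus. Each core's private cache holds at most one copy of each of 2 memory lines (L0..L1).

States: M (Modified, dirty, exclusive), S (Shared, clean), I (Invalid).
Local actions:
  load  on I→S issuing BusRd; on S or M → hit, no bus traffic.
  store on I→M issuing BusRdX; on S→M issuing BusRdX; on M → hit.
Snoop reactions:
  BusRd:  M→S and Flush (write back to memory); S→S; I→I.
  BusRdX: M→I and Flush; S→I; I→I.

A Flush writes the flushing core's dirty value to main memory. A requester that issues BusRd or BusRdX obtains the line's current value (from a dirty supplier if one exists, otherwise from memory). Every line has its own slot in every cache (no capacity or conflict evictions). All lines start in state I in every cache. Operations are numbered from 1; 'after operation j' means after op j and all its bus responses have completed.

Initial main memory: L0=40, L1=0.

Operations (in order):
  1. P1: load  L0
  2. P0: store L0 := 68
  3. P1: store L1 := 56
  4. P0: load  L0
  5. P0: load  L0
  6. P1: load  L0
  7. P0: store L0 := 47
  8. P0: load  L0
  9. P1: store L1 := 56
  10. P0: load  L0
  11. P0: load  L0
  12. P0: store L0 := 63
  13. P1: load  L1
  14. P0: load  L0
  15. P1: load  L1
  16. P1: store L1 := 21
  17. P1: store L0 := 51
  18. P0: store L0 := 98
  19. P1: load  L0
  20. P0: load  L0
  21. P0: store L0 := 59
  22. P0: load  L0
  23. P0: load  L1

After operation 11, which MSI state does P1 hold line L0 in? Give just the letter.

state = I

[1] P1: load  L0 | P0:I, P1:S(40) | bus: BusRd
[2] P0: store L0 := 68 | P0:M(68), P1:I | bus: BusRdX
[3] P1: store L1 := 56 | P0:I, P1:M(56) | bus: BusRdX
[4] P0: load  L0 | P0:M(68), P1:I | bus: none
[5] P0: load  L0 | P0:M(68), P1:I | bus: none
[6] P1: load  L0 | P0:S(68), P1:S(68) | bus: BusRd,Flush
[7] P0: store L0 := 47 | P0:M(47), P1:I | bus: BusRdX
[8] P0: load  L0 | P0:M(47), P1:I | bus: none
[9] P1: store L1 := 56 | P0:I, P1:M(56) | bus: none
[10] P0: load  L0 | P0:M(47), P1:I | bus: none
[11] P0: load  L0 | P0:M(47), P1:I | bus: none
[12] P0: store L0 := 63 | P0:M(63), P1:I | bus: none
[13] P1: load  L1 | P0:I, P1:M(56) | bus: none
[14] P0: load  L0 | P0:M(63), P1:I | bus: none
[15] P1: load  L1 | P0:I, P1:M(56) | bus: none
[16] P1: store L1 := 21 | P0:I, P1:M(21) | bus: none
[17] P1: store L0 := 51 | P0:I, P1:M(51) | bus: BusRdX,Flush
[18] P0: store L0 := 98 | P0:M(98), P1:I | bus: BusRdX,Flush
[19] P1: load  L0 | P0:S(98), P1:S(98) | bus: BusRd,Flush
[20] P0: load  L0 | P0:S(98), P1:S(98) | bus: none
[21] P0: store L0 := 59 | P0:M(59), P1:I | bus: BusRdX
[22] P0: load  L0 | P0:M(59), P1:I | bus: none
[23] P0: load  L1 | P0:S(21), P1:S(21) | bus: BusRd,Flush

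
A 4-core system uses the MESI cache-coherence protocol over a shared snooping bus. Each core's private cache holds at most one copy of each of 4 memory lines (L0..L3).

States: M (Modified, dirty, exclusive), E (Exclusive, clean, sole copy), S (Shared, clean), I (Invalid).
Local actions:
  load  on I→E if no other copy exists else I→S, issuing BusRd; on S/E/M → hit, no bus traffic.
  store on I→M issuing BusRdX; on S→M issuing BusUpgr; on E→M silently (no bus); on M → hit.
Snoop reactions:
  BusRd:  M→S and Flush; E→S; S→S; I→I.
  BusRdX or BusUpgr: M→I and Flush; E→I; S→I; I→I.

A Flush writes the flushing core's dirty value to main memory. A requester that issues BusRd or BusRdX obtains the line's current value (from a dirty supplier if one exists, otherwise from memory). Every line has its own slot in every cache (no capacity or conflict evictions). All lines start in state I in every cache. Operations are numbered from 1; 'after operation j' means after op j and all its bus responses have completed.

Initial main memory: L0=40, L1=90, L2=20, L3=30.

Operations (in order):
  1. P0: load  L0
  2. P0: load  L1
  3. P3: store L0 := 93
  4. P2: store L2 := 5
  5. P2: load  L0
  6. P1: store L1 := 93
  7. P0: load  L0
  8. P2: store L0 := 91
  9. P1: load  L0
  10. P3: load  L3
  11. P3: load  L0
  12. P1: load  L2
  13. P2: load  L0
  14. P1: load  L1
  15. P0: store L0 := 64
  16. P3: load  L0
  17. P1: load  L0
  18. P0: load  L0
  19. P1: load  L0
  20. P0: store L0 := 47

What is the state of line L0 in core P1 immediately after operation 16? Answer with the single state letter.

1. P0: load  L0  bus=[BusRd]  L0: P0=E P1=I P2=I P3=I  mem[L0]=40
2. P0: load  L1  bus=[BusRd]  L1: P0=E P1=I P2=I P3=I  mem[L1]=90
3. P3: store L0 := 93  bus=[BusRdX]  L0: P0=I P1=I P2=I P3=M  mem[L0]=40
4. P2: store L2 := 5  bus=[BusRdX]  L2: P0=I P1=I P2=M P3=I  mem[L2]=20
5. P2: load  L0  bus=[BusRd,Flush]  L0: P0=I P1=I P2=S P3=S  mem[L0]=93
6. P1: store L1 := 93  bus=[BusRdX]  L1: P0=I P1=M P2=I P3=I  mem[L1]=90
7. P0: load  L0  bus=[BusRd]  L0: P0=S P1=I P2=S P3=S  mem[L0]=93
8. P2: store L0 := 91  bus=[BusUpgr]  L0: P0=I P1=I P2=M P3=I  mem[L0]=93
9. P1: load  L0  bus=[BusRd,Flush]  L0: P0=I P1=S P2=S P3=I  mem[L0]=91
10. P3: load  L3  bus=[BusRd]  L3: P0=I P1=I P2=I P3=E  mem[L3]=30
11. P3: load  L0  bus=[BusRd]  L0: P0=I P1=S P2=S P3=S  mem[L0]=91
12. P1: load  L2  bus=[BusRd,Flush]  L2: P0=I P1=S P2=S P3=I  mem[L2]=5
13. P2: load  L0  bus=[-]  L0: P0=I P1=S P2=S P3=S  mem[L0]=91
14. P1: load  L1  bus=[-]  L1: P0=I P1=M P2=I P3=I  mem[L1]=90
15. P0: store L0 := 64  bus=[BusRdX]  L0: P0=M P1=I P2=I P3=I  mem[L0]=91
16. P3: load  L0  bus=[BusRd,Flush]  L0: P0=S P1=I P2=I P3=S  mem[L0]=64
17. P1: load  L0  bus=[BusRd]  L0: P0=S P1=S P2=I P3=S  mem[L0]=64
18. P0: load  L0  bus=[-]  L0: P0=S P1=S P2=I P3=S  mem[L0]=64
19. P1: load  L0  bus=[-]  L0: P0=S P1=S P2=I P3=S  mem[L0]=64
20. P0: store L0 := 47  bus=[BusUpgr]  L0: P0=M P1=I P2=I P3=I  mem[L0]=64

state = I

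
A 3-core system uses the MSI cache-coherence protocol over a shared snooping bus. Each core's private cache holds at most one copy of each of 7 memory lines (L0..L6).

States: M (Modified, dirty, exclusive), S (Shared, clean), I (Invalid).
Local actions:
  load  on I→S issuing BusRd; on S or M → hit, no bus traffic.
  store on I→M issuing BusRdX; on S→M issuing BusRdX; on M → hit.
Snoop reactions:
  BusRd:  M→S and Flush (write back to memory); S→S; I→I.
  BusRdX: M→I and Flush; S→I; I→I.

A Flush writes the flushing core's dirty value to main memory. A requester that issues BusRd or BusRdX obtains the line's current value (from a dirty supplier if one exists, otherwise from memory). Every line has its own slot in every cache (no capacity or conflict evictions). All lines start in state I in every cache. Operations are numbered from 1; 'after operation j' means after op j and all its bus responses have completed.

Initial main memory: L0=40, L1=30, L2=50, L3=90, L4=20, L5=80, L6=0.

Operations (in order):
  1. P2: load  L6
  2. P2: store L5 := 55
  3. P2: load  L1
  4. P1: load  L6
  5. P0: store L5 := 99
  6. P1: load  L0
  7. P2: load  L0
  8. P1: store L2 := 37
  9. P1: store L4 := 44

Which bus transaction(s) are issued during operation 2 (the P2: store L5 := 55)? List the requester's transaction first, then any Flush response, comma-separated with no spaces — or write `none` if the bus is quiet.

step 1: P2: load  L6  ⟶  IIS  (L6)  txn=BusRd  M[L6]=0
step 2: P2: store L5 := 55  ⟶  IIM  (L5)  txn=BusRdX  M[L5]=80
step 3: P2: load  L1  ⟶  IIS  (L1)  txn=BusRd  M[L1]=30
step 4: P1: load  L6  ⟶  ISS  (L6)  txn=BusRd  M[L6]=0
step 5: P0: store L5 := 99  ⟶  MII  (L5)  txn=BusRdX+Flush  M[L5]=55
step 6: P1: load  L0  ⟶  ISI  (L0)  txn=BusRd  M[L0]=40
step 7: P2: load  L0  ⟶  ISS  (L0)  txn=BusRd  M[L0]=40
step 8: P1: store L2 := 37  ⟶  IMI  (L2)  txn=BusRdX  M[L2]=50
step 9: P1: store L4 := 44  ⟶  IMI  (L4)  txn=BusRdX  M[L4]=20

bus = BusRdX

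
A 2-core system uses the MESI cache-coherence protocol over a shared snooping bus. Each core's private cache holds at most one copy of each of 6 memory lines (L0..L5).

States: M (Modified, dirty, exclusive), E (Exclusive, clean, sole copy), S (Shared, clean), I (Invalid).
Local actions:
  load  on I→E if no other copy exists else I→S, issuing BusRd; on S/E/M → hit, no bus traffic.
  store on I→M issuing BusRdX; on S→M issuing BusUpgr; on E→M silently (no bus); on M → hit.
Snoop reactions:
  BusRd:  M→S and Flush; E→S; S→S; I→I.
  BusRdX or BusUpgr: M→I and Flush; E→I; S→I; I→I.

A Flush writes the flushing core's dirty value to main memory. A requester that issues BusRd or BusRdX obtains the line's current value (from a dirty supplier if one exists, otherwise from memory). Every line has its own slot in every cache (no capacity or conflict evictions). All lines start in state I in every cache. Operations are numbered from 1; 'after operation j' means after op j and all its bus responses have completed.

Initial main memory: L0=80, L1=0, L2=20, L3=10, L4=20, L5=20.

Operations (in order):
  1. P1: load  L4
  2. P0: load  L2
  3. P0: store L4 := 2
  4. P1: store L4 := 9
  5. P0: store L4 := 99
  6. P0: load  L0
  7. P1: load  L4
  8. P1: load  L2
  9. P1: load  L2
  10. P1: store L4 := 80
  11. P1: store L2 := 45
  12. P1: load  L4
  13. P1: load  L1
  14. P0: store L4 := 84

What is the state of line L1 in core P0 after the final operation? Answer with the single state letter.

state = I

step 1: P1: load  L4  ⟶  IE  (L4)  txn=BusRd  M[L4]=20
step 2: P0: load  L2  ⟶  EI  (L2)  txn=BusRd  M[L2]=20
step 3: P0: store L4 := 2  ⟶  MI  (L4)  txn=BusRdX  M[L4]=20
step 4: P1: store L4 := 9  ⟶  IM  (L4)  txn=BusRdX+Flush  M[L4]=2
step 5: P0: store L4 := 99  ⟶  MI  (L4)  txn=BusRdX+Flush  M[L4]=9
step 6: P0: load  L0  ⟶  EI  (L0)  txn=BusRd  M[L0]=80
step 7: P1: load  L4  ⟶  SS  (L4)  txn=BusRd+Flush  M[L4]=99
step 8: P1: load  L2  ⟶  SS  (L2)  txn=BusRd  M[L2]=20
step 9: P1: load  L2  ⟶  SS  (L2)  txn=∅  M[L2]=20
step 10: P1: store L4 := 80  ⟶  IM  (L4)  txn=BusUpgr  M[L4]=99
step 11: P1: store L2 := 45  ⟶  IM  (L2)  txn=BusUpgr  M[L2]=20
step 12: P1: load  L4  ⟶  IM  (L4)  txn=∅  M[L4]=99
step 13: P1: load  L1  ⟶  IE  (L1)  txn=BusRd  M[L1]=0
step 14: P0: store L4 := 84  ⟶  MI  (L4)  txn=BusRdX+Flush  M[L4]=80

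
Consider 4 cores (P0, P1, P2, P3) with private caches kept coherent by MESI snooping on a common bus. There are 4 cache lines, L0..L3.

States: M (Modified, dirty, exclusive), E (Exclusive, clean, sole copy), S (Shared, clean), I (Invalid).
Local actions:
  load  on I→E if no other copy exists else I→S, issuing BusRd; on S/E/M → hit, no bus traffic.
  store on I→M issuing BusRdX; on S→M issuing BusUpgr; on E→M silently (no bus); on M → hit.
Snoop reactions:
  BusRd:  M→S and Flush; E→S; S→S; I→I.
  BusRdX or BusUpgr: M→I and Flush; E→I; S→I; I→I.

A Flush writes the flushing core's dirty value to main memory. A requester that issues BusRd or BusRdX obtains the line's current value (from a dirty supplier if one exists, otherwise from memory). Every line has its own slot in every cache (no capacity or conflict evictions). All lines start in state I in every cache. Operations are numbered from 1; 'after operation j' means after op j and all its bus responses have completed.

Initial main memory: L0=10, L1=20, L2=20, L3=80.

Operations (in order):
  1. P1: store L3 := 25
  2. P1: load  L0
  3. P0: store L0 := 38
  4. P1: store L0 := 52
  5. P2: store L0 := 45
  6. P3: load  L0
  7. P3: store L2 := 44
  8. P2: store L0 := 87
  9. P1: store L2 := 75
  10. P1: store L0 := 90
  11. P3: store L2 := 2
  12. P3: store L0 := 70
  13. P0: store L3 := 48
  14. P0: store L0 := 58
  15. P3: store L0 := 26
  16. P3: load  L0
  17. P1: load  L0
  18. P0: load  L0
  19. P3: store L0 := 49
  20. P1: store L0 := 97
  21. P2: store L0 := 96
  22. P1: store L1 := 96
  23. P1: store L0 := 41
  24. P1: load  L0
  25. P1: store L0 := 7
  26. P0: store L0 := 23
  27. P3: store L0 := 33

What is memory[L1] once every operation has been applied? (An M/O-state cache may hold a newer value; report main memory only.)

memory[L1] = 20

1. P1: store L3 := 25  bus=[BusRdX]  L3: P0=I P1=M P2=I P3=I  mem[L3]=80
2. P1: load  L0  bus=[BusRd]  L0: P0=I P1=E P2=I P3=I  mem[L0]=10
3. P0: store L0 := 38  bus=[BusRdX]  L0: P0=M P1=I P2=I P3=I  mem[L0]=10
4. P1: store L0 := 52  bus=[BusRdX,Flush]  L0: P0=I P1=M P2=I P3=I  mem[L0]=38
5. P2: store L0 := 45  bus=[BusRdX,Flush]  L0: P0=I P1=I P2=M P3=I  mem[L0]=52
6. P3: load  L0  bus=[BusRd,Flush]  L0: P0=I P1=I P2=S P3=S  mem[L0]=45
7. P3: store L2 := 44  bus=[BusRdX]  L2: P0=I P1=I P2=I P3=M  mem[L2]=20
8. P2: store L0 := 87  bus=[BusUpgr]  L0: P0=I P1=I P2=M P3=I  mem[L0]=45
9. P1: store L2 := 75  bus=[BusRdX,Flush]  L2: P0=I P1=M P2=I P3=I  mem[L2]=44
10. P1: store L0 := 90  bus=[BusRdX,Flush]  L0: P0=I P1=M P2=I P3=I  mem[L0]=87
11. P3: store L2 := 2  bus=[BusRdX,Flush]  L2: P0=I P1=I P2=I P3=M  mem[L2]=75
12. P3: store L0 := 70  bus=[BusRdX,Flush]  L0: P0=I P1=I P2=I P3=M  mem[L0]=90
13. P0: store L3 := 48  bus=[BusRdX,Flush]  L3: P0=M P1=I P2=I P3=I  mem[L3]=25
14. P0: store L0 := 58  bus=[BusRdX,Flush]  L0: P0=M P1=I P2=I P3=I  mem[L0]=70
15. P3: store L0 := 26  bus=[BusRdX,Flush]  L0: P0=I P1=I P2=I P3=M  mem[L0]=58
16. P3: load  L0  bus=[-]  L0: P0=I P1=I P2=I P3=M  mem[L0]=58
17. P1: load  L0  bus=[BusRd,Flush]  L0: P0=I P1=S P2=I P3=S  mem[L0]=26
18. P0: load  L0  bus=[BusRd]  L0: P0=S P1=S P2=I P3=S  mem[L0]=26
19. P3: store L0 := 49  bus=[BusUpgr]  L0: P0=I P1=I P2=I P3=M  mem[L0]=26
20. P1: store L0 := 97  bus=[BusRdX,Flush]  L0: P0=I P1=M P2=I P3=I  mem[L0]=49
21. P2: store L0 := 96  bus=[BusRdX,Flush]  L0: P0=I P1=I P2=M P3=I  mem[L0]=97
22. P1: store L1 := 96  bus=[BusRdX]  L1: P0=I P1=M P2=I P3=I  mem[L1]=20
23. P1: store L0 := 41  bus=[BusRdX,Flush]  L0: P0=I P1=M P2=I P3=I  mem[L0]=96
24. P1: load  L0  bus=[-]  L0: P0=I P1=M P2=I P3=I  mem[L0]=96
25. P1: store L0 := 7  bus=[-]  L0: P0=I P1=M P2=I P3=I  mem[L0]=96
26. P0: store L0 := 23  bus=[BusRdX,Flush]  L0: P0=M P1=I P2=I P3=I  mem[L0]=7
27. P3: store L0 := 33  bus=[BusRdX,Flush]  L0: P0=I P1=I P2=I P3=M  mem[L0]=23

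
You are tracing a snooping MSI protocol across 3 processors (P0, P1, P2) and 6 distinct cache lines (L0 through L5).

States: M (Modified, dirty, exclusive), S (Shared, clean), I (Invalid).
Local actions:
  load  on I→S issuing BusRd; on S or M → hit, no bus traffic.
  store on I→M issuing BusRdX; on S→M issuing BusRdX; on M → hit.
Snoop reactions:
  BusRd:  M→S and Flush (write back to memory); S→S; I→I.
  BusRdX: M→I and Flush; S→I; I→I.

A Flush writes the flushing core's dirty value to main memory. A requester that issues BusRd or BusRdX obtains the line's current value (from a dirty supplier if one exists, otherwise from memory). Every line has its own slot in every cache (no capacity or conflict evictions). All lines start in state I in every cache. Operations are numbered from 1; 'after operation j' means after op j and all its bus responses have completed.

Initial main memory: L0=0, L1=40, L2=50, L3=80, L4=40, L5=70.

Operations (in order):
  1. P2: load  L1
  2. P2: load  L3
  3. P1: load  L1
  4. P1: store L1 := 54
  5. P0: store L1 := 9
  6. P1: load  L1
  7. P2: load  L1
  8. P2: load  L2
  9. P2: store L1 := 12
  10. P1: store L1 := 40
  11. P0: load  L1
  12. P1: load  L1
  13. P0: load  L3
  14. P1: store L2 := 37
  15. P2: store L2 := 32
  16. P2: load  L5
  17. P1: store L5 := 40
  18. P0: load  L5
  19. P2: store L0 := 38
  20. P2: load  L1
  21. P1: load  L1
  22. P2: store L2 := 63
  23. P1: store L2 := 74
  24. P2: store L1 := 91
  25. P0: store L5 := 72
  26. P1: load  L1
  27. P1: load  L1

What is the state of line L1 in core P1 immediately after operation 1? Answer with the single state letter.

state = I

  op1 P2: load  L1 → I/I/S on L1; bus BusRd; mem=40
  op2 P2: load  L3 → I/I/S on L3; bus BusRd; mem=80
  op3 P1: load  L1 → I/S/S on L1; bus BusRd; mem=40
  op4 P1: store L1 := 54 → I/M/I on L1; bus BusRdX; mem=40
  op5 P0: store L1 := 9 → M/I/I on L1; bus BusRdX Flush; mem=54
  op6 P1: load  L1 → S/S/I on L1; bus BusRd Flush; mem=9
  op7 P2: load  L1 → S/S/S on L1; bus BusRd; mem=9
  op8 P2: load  L2 → I/I/S on L2; bus BusRd; mem=50
  op9 P2: store L1 := 12 → I/I/M on L1; bus BusRdX; mem=9
  op10 P1: store L1 := 40 → I/M/I on L1; bus BusRdX Flush; mem=12
  op11 P0: load  L1 → S/S/I on L1; bus BusRd Flush; mem=40
  op12 P1: load  L1 → S/S/I on L1; bus (none); mem=40
  op13 P0: load  L3 → S/I/S on L3; bus BusRd; mem=80
  op14 P1: store L2 := 37 → I/M/I on L2; bus BusRdX; mem=50
  op15 P2: store L2 := 32 → I/I/M on L2; bus BusRdX Flush; mem=37
  op16 P2: load  L5 → I/I/S on L5; bus BusRd; mem=70
  op17 P1: store L5 := 40 → I/M/I on L5; bus BusRdX; mem=70
  op18 P0: load  L5 → S/S/I on L5; bus BusRd Flush; mem=40
  op19 P2: store L0 := 38 → I/I/M on L0; bus BusRdX; mem=0
  op20 P2: load  L1 → S/S/S on L1; bus BusRd; mem=40
  op21 P1: load  L1 → S/S/S on L1; bus (none); mem=40
  op22 P2: store L2 := 63 → I/I/M on L2; bus (none); mem=37
  op23 P1: store L2 := 74 → I/M/I on L2; bus BusRdX Flush; mem=63
  op24 P2: store L1 := 91 → I/I/M on L1; bus BusRdX; mem=40
  op25 P0: store L5 := 72 → M/I/I on L5; bus BusRdX; mem=40
  op26 P1: load  L1 → I/S/S on L1; bus BusRd Flush; mem=91
  op27 P1: load  L1 → I/S/S on L1; bus (none); mem=91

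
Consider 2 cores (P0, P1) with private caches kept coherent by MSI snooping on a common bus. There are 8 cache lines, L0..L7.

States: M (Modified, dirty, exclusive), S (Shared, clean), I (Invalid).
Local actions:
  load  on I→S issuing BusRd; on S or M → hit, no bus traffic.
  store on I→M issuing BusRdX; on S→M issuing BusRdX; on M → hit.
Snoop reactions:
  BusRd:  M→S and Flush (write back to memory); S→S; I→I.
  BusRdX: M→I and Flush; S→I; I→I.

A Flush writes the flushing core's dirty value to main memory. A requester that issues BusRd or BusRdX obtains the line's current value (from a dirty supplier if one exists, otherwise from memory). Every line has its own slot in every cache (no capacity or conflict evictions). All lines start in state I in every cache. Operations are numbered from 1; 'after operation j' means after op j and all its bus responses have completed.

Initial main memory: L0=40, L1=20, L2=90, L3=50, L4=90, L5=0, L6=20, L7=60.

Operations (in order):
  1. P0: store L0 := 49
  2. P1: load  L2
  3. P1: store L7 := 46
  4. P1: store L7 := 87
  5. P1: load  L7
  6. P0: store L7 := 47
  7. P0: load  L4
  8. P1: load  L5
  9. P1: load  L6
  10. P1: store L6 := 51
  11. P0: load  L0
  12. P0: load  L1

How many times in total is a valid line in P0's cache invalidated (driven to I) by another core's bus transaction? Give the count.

invalidations = 0

1. P0: store L0 := 49  bus=[BusRdX]  L0: P0=M P1=I  mem[L0]=40
2. P1: load  L2  bus=[BusRd]  L2: P0=I P1=S  mem[L2]=90
3. P1: store L7 := 46  bus=[BusRdX]  L7: P0=I P1=M  mem[L7]=60
4. P1: store L7 := 87  bus=[-]  L7: P0=I P1=M  mem[L7]=60
5. P1: load  L7  bus=[-]  L7: P0=I P1=M  mem[L7]=60
6. P0: store L7 := 47  bus=[BusRdX,Flush]  L7: P0=M P1=I  mem[L7]=87
7. P0: load  L4  bus=[BusRd]  L4: P0=S P1=I  mem[L4]=90
8. P1: load  L5  bus=[BusRd]  L5: P0=I P1=S  mem[L5]=0
9. P1: load  L6  bus=[BusRd]  L6: P0=I P1=S  mem[L6]=20
10. P1: store L6 := 51  bus=[BusRdX]  L6: P0=I P1=M  mem[L6]=20
11. P0: load  L0  bus=[-]  L0: P0=M P1=I  mem[L0]=40
12. P0: load  L1  bus=[BusRd]  L1: P0=S P1=I  mem[L1]=20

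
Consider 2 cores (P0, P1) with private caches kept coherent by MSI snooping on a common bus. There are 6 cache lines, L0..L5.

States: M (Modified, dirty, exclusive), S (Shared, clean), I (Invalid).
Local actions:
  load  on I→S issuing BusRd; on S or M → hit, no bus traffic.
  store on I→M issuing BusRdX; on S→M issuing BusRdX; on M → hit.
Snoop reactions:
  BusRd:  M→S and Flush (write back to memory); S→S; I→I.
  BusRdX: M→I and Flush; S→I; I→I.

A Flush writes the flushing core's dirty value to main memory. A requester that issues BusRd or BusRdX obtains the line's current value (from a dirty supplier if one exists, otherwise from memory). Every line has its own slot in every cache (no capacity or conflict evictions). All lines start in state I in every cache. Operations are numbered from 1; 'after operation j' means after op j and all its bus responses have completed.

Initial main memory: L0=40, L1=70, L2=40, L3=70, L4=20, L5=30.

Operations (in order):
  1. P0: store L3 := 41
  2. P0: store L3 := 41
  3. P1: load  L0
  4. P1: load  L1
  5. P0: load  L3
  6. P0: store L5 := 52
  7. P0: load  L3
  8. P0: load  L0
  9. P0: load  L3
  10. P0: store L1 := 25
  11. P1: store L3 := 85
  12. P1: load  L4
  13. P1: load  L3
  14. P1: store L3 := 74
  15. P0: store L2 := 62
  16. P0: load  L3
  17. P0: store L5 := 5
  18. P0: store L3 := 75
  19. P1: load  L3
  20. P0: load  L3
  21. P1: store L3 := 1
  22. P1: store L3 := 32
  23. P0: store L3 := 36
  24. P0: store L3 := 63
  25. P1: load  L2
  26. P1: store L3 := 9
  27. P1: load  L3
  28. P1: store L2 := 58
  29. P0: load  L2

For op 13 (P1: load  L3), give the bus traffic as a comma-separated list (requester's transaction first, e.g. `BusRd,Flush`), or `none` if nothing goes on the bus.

bus = none

[1] P0: store L3 := 41 | P0:M(41), P1:I | bus: BusRdX
[2] P0: store L3 := 41 | P0:M(41), P1:I | bus: none
[3] P1: load  L0 | P0:I, P1:S(40) | bus: BusRd
[4] P1: load  L1 | P0:I, P1:S(70) | bus: BusRd
[5] P0: load  L3 | P0:M(41), P1:I | bus: none
[6] P0: store L5 := 52 | P0:M(52), P1:I | bus: BusRdX
[7] P0: load  L3 | P0:M(41), P1:I | bus: none
[8] P0: load  L0 | P0:S(40), P1:S(40) | bus: BusRd
[9] P0: load  L3 | P0:M(41), P1:I | bus: none
[10] P0: store L1 := 25 | P0:M(25), P1:I | bus: BusRdX
[11] P1: store L3 := 85 | P0:I, P1:M(85) | bus: BusRdX,Flush
[12] P1: load  L4 | P0:I, P1:S(20) | bus: BusRd
[13] P1: load  L3 | P0:I, P1:M(85) | bus: none
[14] P1: store L3 := 74 | P0:I, P1:M(74) | bus: none
[15] P0: store L2 := 62 | P0:M(62), P1:I | bus: BusRdX
[16] P0: load  L3 | P0:S(74), P1:S(74) | bus: BusRd,Flush
[17] P0: store L5 := 5 | P0:M(5), P1:I | bus: none
[18] P0: store L3 := 75 | P0:M(75), P1:I | bus: BusRdX
[19] P1: load  L3 | P0:S(75), P1:S(75) | bus: BusRd,Flush
[20] P0: load  L3 | P0:S(75), P1:S(75) | bus: none
[21] P1: store L3 := 1 | P0:I, P1:M(1) | bus: BusRdX
[22] P1: store L3 := 32 | P0:I, P1:M(32) | bus: none
[23] P0: store L3 := 36 | P0:M(36), P1:I | bus: BusRdX,Flush
[24] P0: store L3 := 63 | P0:M(63), P1:I | bus: none
[25] P1: load  L2 | P0:S(62), P1:S(62) | bus: BusRd,Flush
[26] P1: store L3 := 9 | P0:I, P1:M(9) | bus: BusRdX,Flush
[27] P1: load  L3 | P0:I, P1:M(9) | bus: none
[28] P1: store L2 := 58 | P0:I, P1:M(58) | bus: BusRdX
[29] P0: load  L2 | P0:S(58), P1:S(58) | bus: BusRd,Flush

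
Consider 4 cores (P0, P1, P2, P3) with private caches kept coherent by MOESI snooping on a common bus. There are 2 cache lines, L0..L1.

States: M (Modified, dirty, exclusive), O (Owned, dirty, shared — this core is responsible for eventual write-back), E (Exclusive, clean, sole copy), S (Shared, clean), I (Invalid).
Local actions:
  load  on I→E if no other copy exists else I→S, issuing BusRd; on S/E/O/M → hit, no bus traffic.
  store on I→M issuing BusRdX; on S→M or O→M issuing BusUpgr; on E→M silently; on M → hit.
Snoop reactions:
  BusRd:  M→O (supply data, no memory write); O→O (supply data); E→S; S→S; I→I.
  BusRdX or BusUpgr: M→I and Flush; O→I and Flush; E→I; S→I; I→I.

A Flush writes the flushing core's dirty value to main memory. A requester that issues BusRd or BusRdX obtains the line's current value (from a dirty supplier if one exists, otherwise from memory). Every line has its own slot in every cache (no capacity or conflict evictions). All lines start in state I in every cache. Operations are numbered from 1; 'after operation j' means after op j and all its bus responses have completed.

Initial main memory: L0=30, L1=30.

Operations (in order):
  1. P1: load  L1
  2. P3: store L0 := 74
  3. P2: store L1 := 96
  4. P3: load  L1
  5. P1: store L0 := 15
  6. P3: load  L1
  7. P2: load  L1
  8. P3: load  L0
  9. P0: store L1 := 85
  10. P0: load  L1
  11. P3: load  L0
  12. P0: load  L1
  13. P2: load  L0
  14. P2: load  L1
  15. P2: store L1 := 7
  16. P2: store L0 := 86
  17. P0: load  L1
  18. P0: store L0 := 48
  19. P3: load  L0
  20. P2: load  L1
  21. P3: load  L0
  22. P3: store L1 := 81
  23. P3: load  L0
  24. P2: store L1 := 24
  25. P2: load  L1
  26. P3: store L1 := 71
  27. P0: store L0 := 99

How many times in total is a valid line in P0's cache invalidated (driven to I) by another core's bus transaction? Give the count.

invalidations = 2

1. P1: load  L1  bus=[BusRd]  L1: P0=I P1=E P2=I P3=I  mem[L1]=30
2. P3: store L0 := 74  bus=[BusRdX]  L0: P0=I P1=I P2=I P3=M  mem[L0]=30
3. P2: store L1 := 96  bus=[BusRdX]  L1: P0=I P1=I P2=M P3=I  mem[L1]=30
4. P3: load  L1  bus=[BusRd]  L1: P0=I P1=I P2=O P3=S  mem[L1]=30
5. P1: store L0 := 15  bus=[BusRdX,Flush]  L0: P0=I P1=M P2=I P3=I  mem[L0]=74
6. P3: load  L1  bus=[-]  L1: P0=I P1=I P2=O P3=S  mem[L1]=30
7. P2: load  L1  bus=[-]  L1: P0=I P1=I P2=O P3=S  mem[L1]=30
8. P3: load  L0  bus=[BusRd]  L0: P0=I P1=O P2=I P3=S  mem[L0]=74
9. P0: store L1 := 85  bus=[BusRdX,Flush]  L1: P0=M P1=I P2=I P3=I  mem[L1]=96
10. P0: load  L1  bus=[-]  L1: P0=M P1=I P2=I P3=I  mem[L1]=96
11. P3: load  L0  bus=[-]  L0: P0=I P1=O P2=I P3=S  mem[L0]=74
12. P0: load  L1  bus=[-]  L1: P0=M P1=I P2=I P3=I  mem[L1]=96
13. P2: load  L0  bus=[BusRd]  L0: P0=I P1=O P2=S P3=S  mem[L0]=74
14. P2: load  L1  bus=[BusRd]  L1: P0=O P1=I P2=S P3=I  mem[L1]=96
15. P2: store L1 := 7  bus=[BusUpgr,Flush]  L1: P0=I P1=I P2=M P3=I  mem[L1]=85
16. P2: store L0 := 86  bus=[BusUpgr,Flush]  L0: P0=I P1=I P2=M P3=I  mem[L0]=15
17. P0: load  L1  bus=[BusRd]  L1: P0=S P1=I P2=O P3=I  mem[L1]=85
18. P0: store L0 := 48  bus=[BusRdX,Flush]  L0: P0=M P1=I P2=I P3=I  mem[L0]=86
19. P3: load  L0  bus=[BusRd]  L0: P0=O P1=I P2=I P3=S  mem[L0]=86
20. P2: load  L1  bus=[-]  L1: P0=S P1=I P2=O P3=I  mem[L1]=85
21. P3: load  L0  bus=[-]  L0: P0=O P1=I P2=I P3=S  mem[L0]=86
22. P3: store L1 := 81  bus=[BusRdX,Flush]  L1: P0=I P1=I P2=I P3=M  mem[L1]=7
23. P3: load  L0  bus=[-]  L0: P0=O P1=I P2=I P3=S  mem[L0]=86
24. P2: store L1 := 24  bus=[BusRdX,Flush]  L1: P0=I P1=I P2=M P3=I  mem[L1]=81
25. P2: load  L1  bus=[-]  L1: P0=I P1=I P2=M P3=I  mem[L1]=81
26. P3: store L1 := 71  bus=[BusRdX,Flush]  L1: P0=I P1=I P2=I P3=M  mem[L1]=24
27. P0: store L0 := 99  bus=[BusUpgr]  L0: P0=M P1=I P2=I P3=I  mem[L0]=86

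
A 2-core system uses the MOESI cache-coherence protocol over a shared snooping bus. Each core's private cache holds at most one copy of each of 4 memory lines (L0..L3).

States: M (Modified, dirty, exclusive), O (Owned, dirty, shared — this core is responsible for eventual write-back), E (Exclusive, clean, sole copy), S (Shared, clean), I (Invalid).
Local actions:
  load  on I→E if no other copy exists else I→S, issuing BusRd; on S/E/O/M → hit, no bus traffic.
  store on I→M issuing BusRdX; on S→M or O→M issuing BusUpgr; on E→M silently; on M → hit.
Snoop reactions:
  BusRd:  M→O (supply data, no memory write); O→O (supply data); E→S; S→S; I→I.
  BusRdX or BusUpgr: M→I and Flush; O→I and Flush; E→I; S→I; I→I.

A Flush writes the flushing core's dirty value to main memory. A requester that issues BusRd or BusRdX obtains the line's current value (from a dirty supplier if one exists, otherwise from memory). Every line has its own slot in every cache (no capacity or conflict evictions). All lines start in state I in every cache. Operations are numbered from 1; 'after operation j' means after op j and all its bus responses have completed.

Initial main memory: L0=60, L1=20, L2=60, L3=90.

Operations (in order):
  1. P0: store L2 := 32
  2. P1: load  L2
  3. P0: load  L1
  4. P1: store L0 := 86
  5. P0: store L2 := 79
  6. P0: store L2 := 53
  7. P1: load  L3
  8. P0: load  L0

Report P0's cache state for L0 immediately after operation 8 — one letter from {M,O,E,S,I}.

state = S

1. P0: store L2 := 32  bus=[BusRdX]  L2: P0=M P1=I  mem[L2]=60
2. P1: load  L2  bus=[BusRd]  L2: P0=O P1=S  mem[L2]=60
3. P0: load  L1  bus=[BusRd]  L1: P0=E P1=I  mem[L1]=20
4. P1: store L0 := 86  bus=[BusRdX]  L0: P0=I P1=M  mem[L0]=60
5. P0: store L2 := 79  bus=[BusUpgr]  L2: P0=M P1=I  mem[L2]=60
6. P0: store L2 := 53  bus=[-]  L2: P0=M P1=I  mem[L2]=60
7. P1: load  L3  bus=[BusRd]  L3: P0=I P1=E  mem[L3]=90
8. P0: load  L0  bus=[BusRd]  L0: P0=S P1=O  mem[L0]=60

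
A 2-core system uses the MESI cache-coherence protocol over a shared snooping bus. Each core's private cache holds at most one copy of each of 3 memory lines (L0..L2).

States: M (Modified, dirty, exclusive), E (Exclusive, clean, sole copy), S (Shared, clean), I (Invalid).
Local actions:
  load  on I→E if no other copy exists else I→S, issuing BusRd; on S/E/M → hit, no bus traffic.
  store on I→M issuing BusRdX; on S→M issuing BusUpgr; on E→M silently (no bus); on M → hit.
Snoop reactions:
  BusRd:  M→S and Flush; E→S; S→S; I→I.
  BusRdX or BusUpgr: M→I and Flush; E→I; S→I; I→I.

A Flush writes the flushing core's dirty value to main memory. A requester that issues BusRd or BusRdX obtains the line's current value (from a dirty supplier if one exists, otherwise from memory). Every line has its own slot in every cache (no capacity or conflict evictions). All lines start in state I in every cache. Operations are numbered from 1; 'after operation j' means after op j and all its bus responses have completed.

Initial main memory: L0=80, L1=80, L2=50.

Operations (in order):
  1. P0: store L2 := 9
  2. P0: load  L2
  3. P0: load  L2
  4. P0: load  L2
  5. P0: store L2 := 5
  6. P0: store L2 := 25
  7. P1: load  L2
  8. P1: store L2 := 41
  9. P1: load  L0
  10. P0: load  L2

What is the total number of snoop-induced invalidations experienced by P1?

invalidations = 0

  op1 P0: store L2 := 9 → M/I on L2; bus BusRdX; mem=50
  op2 P0: load  L2 → M/I on L2; bus (none); mem=50
  op3 P0: load  L2 → M/I on L2; bus (none); mem=50
  op4 P0: load  L2 → M/I on L2; bus (none); mem=50
  op5 P0: store L2 := 5 → M/I on L2; bus (none); mem=50
  op6 P0: store L2 := 25 → M/I on L2; bus (none); mem=50
  op7 P1: load  L2 → S/S on L2; bus BusRd Flush; mem=25
  op8 P1: store L2 := 41 → I/M on L2; bus BusUpgr; mem=25
  op9 P1: load  L0 → I/E on L0; bus BusRd; mem=80
  op10 P0: load  L2 → S/S on L2; bus BusRd Flush; mem=41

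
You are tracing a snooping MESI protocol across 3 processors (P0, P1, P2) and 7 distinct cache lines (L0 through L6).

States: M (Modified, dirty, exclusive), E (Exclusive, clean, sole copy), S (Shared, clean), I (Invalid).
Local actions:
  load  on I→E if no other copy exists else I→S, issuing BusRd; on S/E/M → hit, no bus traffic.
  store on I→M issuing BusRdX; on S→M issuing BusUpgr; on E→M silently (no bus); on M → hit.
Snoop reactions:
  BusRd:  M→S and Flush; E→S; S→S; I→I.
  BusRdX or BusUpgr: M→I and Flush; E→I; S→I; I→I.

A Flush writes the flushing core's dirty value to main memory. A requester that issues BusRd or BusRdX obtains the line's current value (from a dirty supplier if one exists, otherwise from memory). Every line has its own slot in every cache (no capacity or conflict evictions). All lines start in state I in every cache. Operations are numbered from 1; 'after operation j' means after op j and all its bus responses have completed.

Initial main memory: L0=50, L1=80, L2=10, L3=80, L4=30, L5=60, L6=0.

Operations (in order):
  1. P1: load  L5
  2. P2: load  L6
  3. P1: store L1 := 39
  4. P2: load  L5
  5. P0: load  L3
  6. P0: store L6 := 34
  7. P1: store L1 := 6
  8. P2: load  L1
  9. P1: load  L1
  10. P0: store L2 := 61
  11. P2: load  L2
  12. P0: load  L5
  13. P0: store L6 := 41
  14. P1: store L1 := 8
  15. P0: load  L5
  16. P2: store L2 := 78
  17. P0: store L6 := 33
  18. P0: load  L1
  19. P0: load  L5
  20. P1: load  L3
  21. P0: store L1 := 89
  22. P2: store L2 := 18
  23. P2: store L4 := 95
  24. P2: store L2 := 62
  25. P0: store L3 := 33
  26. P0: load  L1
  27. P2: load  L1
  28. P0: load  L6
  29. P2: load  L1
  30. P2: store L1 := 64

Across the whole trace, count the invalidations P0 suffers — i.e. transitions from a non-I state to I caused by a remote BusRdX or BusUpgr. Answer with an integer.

invalidations = 2

step 1: P1: load  L5  ⟶  IEI  (L5)  txn=BusRd  M[L5]=60
step 2: P2: load  L6  ⟶  IIE  (L6)  txn=BusRd  M[L6]=0
step 3: P1: store L1 := 39  ⟶  IMI  (L1)  txn=BusRdX  M[L1]=80
step 4: P2: load  L5  ⟶  ISS  (L5)  txn=BusRd  M[L5]=60
step 5: P0: load  L3  ⟶  EII  (L3)  txn=BusRd  M[L3]=80
step 6: P0: store L6 := 34  ⟶  MII  (L6)  txn=BusRdX  M[L6]=0
step 7: P1: store L1 := 6  ⟶  IMI  (L1)  txn=∅  M[L1]=80
step 8: P2: load  L1  ⟶  ISS  (L1)  txn=BusRd+Flush  M[L1]=6
step 9: P1: load  L1  ⟶  ISS  (L1)  txn=∅  M[L1]=6
step 10: P0: store L2 := 61  ⟶  MII  (L2)  txn=BusRdX  M[L2]=10
step 11: P2: load  L2  ⟶  SIS  (L2)  txn=BusRd+Flush  M[L2]=61
step 12: P0: load  L5  ⟶  SSS  (L5)  txn=BusRd  M[L5]=60
step 13: P0: store L6 := 41  ⟶  MII  (L6)  txn=∅  M[L6]=0
step 14: P1: store L1 := 8  ⟶  IMI  (L1)  txn=BusUpgr  M[L1]=6
step 15: P0: load  L5  ⟶  SSS  (L5)  txn=∅  M[L5]=60
step 16: P2: store L2 := 78  ⟶  IIM  (L2)  txn=BusUpgr  M[L2]=61
step 17: P0: store L6 := 33  ⟶  MII  (L6)  txn=∅  M[L6]=0
step 18: P0: load  L1  ⟶  SSI  (L1)  txn=BusRd+Flush  M[L1]=8
step 19: P0: load  L5  ⟶  SSS  (L5)  txn=∅  M[L5]=60
step 20: P1: load  L3  ⟶  SSI  (L3)  txn=BusRd  M[L3]=80
step 21: P0: store L1 := 89  ⟶  MII  (L1)  txn=BusUpgr  M[L1]=8
step 22: P2: store L2 := 18  ⟶  IIM  (L2)  txn=∅  M[L2]=61
step 23: P2: store L4 := 95  ⟶  IIM  (L4)  txn=BusRdX  M[L4]=30
step 24: P2: store L2 := 62  ⟶  IIM  (L2)  txn=∅  M[L2]=61
step 25: P0: store L3 := 33  ⟶  MII  (L3)  txn=BusUpgr  M[L3]=80
step 26: P0: load  L1  ⟶  MII  (L1)  txn=∅  M[L1]=8
step 27: P2: load  L1  ⟶  SIS  (L1)  txn=BusRd+Flush  M[L1]=89
step 28: P0: load  L6  ⟶  MII  (L6)  txn=∅  M[L6]=0
step 29: P2: load  L1  ⟶  SIS  (L1)  txn=∅  M[L1]=89
step 30: P2: store L1 := 64  ⟶  IIM  (L1)  txn=BusUpgr  M[L1]=89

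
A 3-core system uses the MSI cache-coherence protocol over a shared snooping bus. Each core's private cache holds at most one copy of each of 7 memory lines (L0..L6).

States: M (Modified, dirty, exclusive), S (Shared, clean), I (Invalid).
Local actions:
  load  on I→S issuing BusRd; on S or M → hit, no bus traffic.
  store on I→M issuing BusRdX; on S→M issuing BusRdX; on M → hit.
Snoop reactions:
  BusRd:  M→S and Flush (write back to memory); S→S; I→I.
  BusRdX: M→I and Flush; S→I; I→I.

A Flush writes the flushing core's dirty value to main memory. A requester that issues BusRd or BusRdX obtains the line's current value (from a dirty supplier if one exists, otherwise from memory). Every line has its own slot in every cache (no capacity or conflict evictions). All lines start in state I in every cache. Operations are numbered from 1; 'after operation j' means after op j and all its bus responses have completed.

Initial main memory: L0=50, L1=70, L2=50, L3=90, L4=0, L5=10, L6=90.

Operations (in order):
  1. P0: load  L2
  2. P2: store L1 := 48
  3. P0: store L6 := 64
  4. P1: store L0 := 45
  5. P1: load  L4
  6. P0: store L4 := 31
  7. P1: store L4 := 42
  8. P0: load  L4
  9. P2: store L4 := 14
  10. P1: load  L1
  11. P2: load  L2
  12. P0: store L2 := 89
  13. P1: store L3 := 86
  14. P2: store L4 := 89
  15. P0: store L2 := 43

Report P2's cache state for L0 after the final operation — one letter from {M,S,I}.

  op1 P0: load  L2 → S/I/I on L2; bus BusRd; mem=50
  op2 P2: store L1 := 48 → I/I/M on L1; bus BusRdX; mem=70
  op3 P0: store L6 := 64 → M/I/I on L6; bus BusRdX; mem=90
  op4 P1: store L0 := 45 → I/M/I on L0; bus BusRdX; mem=50
  op5 P1: load  L4 → I/S/I on L4; bus BusRd; mem=0
  op6 P0: store L4 := 31 → M/I/I on L4; bus BusRdX; mem=0
  op7 P1: store L4 := 42 → I/M/I on L4; bus BusRdX Flush; mem=31
  op8 P0: load  L4 → S/S/I on L4; bus BusRd Flush; mem=42
  op9 P2: store L4 := 14 → I/I/M on L4; bus BusRdX; mem=42
  op10 P1: load  L1 → I/S/S on L1; bus BusRd Flush; mem=48
  op11 P2: load  L2 → S/I/S on L2; bus BusRd; mem=50
  op12 P0: store L2 := 89 → M/I/I on L2; bus BusRdX; mem=50
  op13 P1: store L3 := 86 → I/M/I on L3; bus BusRdX; mem=90
  op14 P2: store L4 := 89 → I/I/M on L4; bus (none); mem=42
  op15 P0: store L2 := 43 → M/I/I on L2; bus (none); mem=50

state = I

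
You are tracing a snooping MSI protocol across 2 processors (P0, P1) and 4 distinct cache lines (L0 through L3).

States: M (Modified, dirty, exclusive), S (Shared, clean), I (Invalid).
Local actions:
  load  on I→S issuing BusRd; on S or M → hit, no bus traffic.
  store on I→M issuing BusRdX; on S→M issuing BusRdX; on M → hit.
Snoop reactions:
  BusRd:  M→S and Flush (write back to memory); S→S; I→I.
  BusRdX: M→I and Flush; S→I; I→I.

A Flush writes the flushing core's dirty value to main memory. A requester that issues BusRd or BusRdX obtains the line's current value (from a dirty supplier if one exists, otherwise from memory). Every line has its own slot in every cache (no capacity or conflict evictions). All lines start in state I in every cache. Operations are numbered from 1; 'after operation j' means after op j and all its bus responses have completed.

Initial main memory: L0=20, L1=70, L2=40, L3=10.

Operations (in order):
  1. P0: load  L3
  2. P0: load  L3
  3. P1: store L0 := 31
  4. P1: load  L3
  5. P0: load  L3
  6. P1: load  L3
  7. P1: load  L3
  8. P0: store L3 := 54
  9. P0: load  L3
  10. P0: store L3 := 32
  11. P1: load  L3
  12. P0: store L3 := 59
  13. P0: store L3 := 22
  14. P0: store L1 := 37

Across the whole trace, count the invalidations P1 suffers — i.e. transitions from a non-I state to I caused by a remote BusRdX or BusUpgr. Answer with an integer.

[1] P0: load  L3 | P0:S(10), P1:I | bus: BusRd
[2] P0: load  L3 | P0:S(10), P1:I | bus: none
[3] P1: store L0 := 31 | P0:I, P1:M(31) | bus: BusRdX
[4] P1: load  L3 | P0:S(10), P1:S(10) | bus: BusRd
[5] P0: load  L3 | P0:S(10), P1:S(10) | bus: none
[6] P1: load  L3 | P0:S(10), P1:S(10) | bus: none
[7] P1: load  L3 | P0:S(10), P1:S(10) | bus: none
[8] P0: store L3 := 54 | P0:M(54), P1:I | bus: BusRdX
[9] P0: load  L3 | P0:M(54), P1:I | bus: none
[10] P0: store L3 := 32 | P0:M(32), P1:I | bus: none
[11] P1: load  L3 | P0:S(32), P1:S(32) | bus: BusRd,Flush
[12] P0: store L3 := 59 | P0:M(59), P1:I | bus: BusRdX
[13] P0: store L3 := 22 | P0:M(22), P1:I | bus: none
[14] P0: store L1 := 37 | P0:M(37), P1:I | bus: BusRdX

invalidations = 2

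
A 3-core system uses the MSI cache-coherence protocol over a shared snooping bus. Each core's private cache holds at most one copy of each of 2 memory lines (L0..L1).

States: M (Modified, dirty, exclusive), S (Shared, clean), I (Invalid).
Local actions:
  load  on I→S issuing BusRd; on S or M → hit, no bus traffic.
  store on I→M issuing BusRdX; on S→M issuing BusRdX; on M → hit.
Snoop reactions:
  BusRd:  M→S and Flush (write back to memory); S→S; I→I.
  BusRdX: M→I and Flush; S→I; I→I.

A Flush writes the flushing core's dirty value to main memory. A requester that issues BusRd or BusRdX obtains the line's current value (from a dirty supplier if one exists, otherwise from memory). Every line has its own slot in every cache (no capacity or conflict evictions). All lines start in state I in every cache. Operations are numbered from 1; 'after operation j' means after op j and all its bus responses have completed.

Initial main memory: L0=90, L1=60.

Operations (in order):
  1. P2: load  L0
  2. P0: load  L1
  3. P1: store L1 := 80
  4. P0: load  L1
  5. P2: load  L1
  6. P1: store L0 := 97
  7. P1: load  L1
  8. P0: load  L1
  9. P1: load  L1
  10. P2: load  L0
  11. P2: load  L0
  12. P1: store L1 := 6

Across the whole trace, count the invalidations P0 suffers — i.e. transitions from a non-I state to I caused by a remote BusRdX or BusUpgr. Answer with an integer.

step 1: P2: load  L0  ⟶  IIS  (L0)  txn=BusRd  M[L0]=90
step 2: P0: load  L1  ⟶  SII  (L1)  txn=BusRd  M[L1]=60
step 3: P1: store L1 := 80  ⟶  IMI  (L1)  txn=BusRdX  M[L1]=60
step 4: P0: load  L1  ⟶  SSI  (L1)  txn=BusRd+Flush  M[L1]=80
step 5: P2: load  L1  ⟶  SSS  (L1)  txn=BusRd  M[L1]=80
step 6: P1: store L0 := 97  ⟶  IMI  (L0)  txn=BusRdX  M[L0]=90
step 7: P1: load  L1  ⟶  SSS  (L1)  txn=∅  M[L1]=80
step 8: P0: load  L1  ⟶  SSS  (L1)  txn=∅  M[L1]=80
step 9: P1: load  L1  ⟶  SSS  (L1)  txn=∅  M[L1]=80
step 10: P2: load  L0  ⟶  ISS  (L0)  txn=BusRd+Flush  M[L0]=97
step 11: P2: load  L0  ⟶  ISS  (L0)  txn=∅  M[L0]=97
step 12: P1: store L1 := 6  ⟶  IMI  (L1)  txn=BusRdX  M[L1]=80

invalidations = 2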